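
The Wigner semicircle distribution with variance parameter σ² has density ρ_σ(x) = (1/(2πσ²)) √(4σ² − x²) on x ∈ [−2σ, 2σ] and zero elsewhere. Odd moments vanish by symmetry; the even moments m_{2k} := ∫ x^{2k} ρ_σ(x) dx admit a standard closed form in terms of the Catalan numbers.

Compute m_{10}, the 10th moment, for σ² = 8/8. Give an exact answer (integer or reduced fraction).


By the scaled semicircle moment identity, m_{2k} = σ^{2k} · C_k with k = 5.
C_5 = (1/(k+1)) · C(2k, k) = (1/6) · C(10, 5) = (1/6) · 252 = 42.
σ^{2k} = (σ²)^k = (8/8)^5 = 1.

Therefore m_{10} = σ^{10} · C_5 = 1 · 42 = 42.


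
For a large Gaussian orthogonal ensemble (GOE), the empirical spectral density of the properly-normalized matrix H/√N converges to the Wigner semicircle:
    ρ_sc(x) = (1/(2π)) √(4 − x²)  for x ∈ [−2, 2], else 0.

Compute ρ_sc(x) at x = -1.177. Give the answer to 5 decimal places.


ρ_sc(x) = (1/(2π)) √(4 − x²). With x = -1.177:
  4 − x² = 4 − (-1.177)² = 4 − 1.385329 = 2.614671.
  √(4 − x²) = 1.616994.
  1/(2π) = 0.159155.
  ρ_sc(-1.177) = 0.159155 · 1.616994 = 0.257353.

Rounded to 5 decimal places: ρ_sc(-1.177) ≈ 0.25735.


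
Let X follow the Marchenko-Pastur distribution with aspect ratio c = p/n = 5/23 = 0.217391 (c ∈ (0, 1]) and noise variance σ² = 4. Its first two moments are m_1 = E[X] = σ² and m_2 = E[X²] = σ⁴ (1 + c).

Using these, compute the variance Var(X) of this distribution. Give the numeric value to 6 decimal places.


m_1 = E[X] = σ² = 4, so m_1² = 16.
m_2 = E[X²] = σ⁴ (1 + c) = 16 · (1 + 0.217391) = 16 · 1.217391 = 19.478261.
(Note m_2 − m_1² simplifies to c · σ⁴ = 0.217391 · 16.)

Var(X) = m_2 − m_1² = 19.478261 − 16 = 3.478261.


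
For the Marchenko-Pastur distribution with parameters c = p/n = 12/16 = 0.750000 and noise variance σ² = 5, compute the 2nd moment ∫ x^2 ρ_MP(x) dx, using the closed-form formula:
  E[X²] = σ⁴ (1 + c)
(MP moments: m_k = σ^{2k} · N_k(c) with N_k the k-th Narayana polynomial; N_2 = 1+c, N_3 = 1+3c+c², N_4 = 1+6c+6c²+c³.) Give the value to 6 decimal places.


E[X²] = σ⁴ (1 + c) (second MP moment). With σ² = 5 (so σ⁴ = 25) and c = 12/16 = 0.750000: E[X²] = 25 · (1 + 0.750000) = 25 · 1.750000.

So E[X^2] = 43.750000.


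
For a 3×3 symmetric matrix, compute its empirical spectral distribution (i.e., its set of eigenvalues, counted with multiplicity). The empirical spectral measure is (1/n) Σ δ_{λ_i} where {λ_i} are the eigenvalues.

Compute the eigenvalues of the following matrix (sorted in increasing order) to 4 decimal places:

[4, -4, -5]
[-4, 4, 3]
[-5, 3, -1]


Since M is real symmetric, all three eigenvalues are real; they are the roots of det(λI − M) = λ³ − (tr M) λ² + s λ − det M, where s is the sum of the principal 2×2 minors.
tr M = 4 + 4 + (-1) = 7.
s = (4·4 − (-4)²) + (4·(-1) − (-5)²) + (4·(-1) − 3²) = 0 + (-29) + (-13) = -42.
det M (expand along row 1) = 4·(-13) − (-4)·19 + (-5)·8 = -16.
Characteristic polynomial: λ³ − 7λ² − 42λ + 16 = 0.
Substitute λ = y + (tr M)/3 = y + 2.333333 to remove the quadratic term: y³ + p·y + q = 0 with p = s − (tr M)²/3 = -58.333333 and q = −2(tr M)³/27 + (tr M)·s/3 − det M = -107.407407.
Three real roots ⇒ use the trigonometric (Viète) form: r = 2√(−p/3) = 8.819171, φ = arccos(3q/(p·r)) = arccos(0.626341) = 0.893946 rad.
y_k = r·cos(φ/3 − 2πk/3) for k = 0, 1, 2 gives y = 8.430518, -1.972916, -6.457602.
λ_k = y_k + 2.333333 gives λ = 10.7639, 0.3604, -4.1243 (check: the sum is 7.0000 = tr M).

Eigenvalues sorted in increasing order: [-4.1243, 0.3604, 10.7639].


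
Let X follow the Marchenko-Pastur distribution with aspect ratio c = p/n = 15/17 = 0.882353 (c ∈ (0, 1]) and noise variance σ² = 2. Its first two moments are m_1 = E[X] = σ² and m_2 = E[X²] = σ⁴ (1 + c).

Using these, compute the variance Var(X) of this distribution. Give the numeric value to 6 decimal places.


m_1 = E[X] = σ² = 2, so m_1² = 4.
m_2 = E[X²] = σ⁴ (1 + c) = 4 · (1 + 0.882353) = 4 · 1.882353 = 7.529412.
(Note m_2 − m_1² simplifies to c · σ⁴ = 0.882353 · 4.)

Var(X) = m_2 − m_1² = 7.529412 − 4 = 3.529412.


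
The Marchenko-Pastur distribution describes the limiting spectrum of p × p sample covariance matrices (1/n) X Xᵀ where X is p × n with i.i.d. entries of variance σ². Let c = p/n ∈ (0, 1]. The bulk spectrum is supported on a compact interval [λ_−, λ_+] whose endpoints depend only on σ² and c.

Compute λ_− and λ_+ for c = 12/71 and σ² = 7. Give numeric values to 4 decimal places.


c = 12/71 = 0.169014; √c = 0.411113.
λ_− = σ² (1 − √c)² = 7 · (1 − 0.411113)² = 7 · (0.588887)² = 2.427513.
λ_+ = σ² (1 + √c)² = 7 · (1 + 0.411113)² = 7 · (1.411113)² = 13.938684.

Rounded to 4 decimal places: λ_− ≈ 2.4275, λ_+ ≈ 13.9387.


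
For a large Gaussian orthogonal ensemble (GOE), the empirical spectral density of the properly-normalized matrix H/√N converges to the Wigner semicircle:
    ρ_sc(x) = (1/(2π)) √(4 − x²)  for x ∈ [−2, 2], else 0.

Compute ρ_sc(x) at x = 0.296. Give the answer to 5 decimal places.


ρ_sc(x) = (1/(2π)) √(4 − x²). With x = 0.296:
  4 − x² = 4 − (0.296)² = 4 − 0.087616 = 3.912384.
  √(4 − x²) = 1.977975.
  1/(2π) = 0.159155.
  ρ_sc(0.296) = 0.159155 · 1.977975 = 0.314804.

Rounded to 5 decimal places: ρ_sc(0.296) ≈ 0.31480.


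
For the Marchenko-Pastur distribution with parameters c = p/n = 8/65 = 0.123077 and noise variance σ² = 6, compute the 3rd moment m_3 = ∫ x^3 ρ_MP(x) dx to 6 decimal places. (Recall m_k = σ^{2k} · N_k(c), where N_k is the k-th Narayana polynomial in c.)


E[X³] = σ⁶ (1 + 3c + c²) (third MP moment). With σ² = 6 (so σ⁶ = 216) and c = 8/65 = 0.123077: E[X³] = 216 · (1 + 3·0.123077 + (0.123077)²) = 216 · 1.384379.

So E[X^3] = 299.025799.


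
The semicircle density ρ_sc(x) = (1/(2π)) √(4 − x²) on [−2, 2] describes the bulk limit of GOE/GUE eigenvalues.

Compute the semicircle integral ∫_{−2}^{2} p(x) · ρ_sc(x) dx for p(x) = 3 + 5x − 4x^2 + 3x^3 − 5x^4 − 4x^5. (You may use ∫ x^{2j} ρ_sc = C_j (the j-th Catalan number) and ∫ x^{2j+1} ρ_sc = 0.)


Write p(x) = Σ a_i x^i, split into monomials and integrate each against ρ_sc separately.
Using ∫ x^{2j} ρ_sc = C_j = (1/(j+1)) C(2j, j) (Catalan numbers) and ∫ x^{2j+1} ρ_sc = 0 (odd monomials vanish by symmetry):
  i = 0 (even): a_0 · C_{0} = 3 · 1 = 3
  i = 1 (odd): ∫ x^1 ρ_sc = 0 (vanishes)
  i = 2 (even): a_2 · C_{1} = -4 · 1 = -4
  i = 3 (odd): ∫ x^3 ρ_sc = 0 (vanishes)
  i = 4 (even): a_4 · C_{2} = -5 · 2 = -10
  i = 5 (odd): ∫ x^5 ρ_sc = 0 (vanishes)

Summing the contributions: ∫_{−2}^{2} p(x) ρ_sc(x) dx = 3 + (-4) + (-10) = -11.


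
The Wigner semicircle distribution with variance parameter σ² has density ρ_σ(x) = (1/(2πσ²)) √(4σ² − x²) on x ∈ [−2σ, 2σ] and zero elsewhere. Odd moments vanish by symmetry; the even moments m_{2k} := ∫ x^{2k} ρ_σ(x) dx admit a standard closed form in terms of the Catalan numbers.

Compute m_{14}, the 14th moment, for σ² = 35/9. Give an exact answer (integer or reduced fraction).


By the scaled semicircle moment identity, m_{2k} = σ^{2k} · C_k with k = 7.
C_7 = (1/(k+1)) · C(2k, k) = (1/8) · C(14, 7) = (1/8) · 3432 = 429.
σ^{2k} = (σ²)^k = (35/9)^7 = 64339296875/4782969.

Therefore m_{14} = σ^{14} · C_7 = (64339296875/4782969) · 429 = 9200519453125/1594323.


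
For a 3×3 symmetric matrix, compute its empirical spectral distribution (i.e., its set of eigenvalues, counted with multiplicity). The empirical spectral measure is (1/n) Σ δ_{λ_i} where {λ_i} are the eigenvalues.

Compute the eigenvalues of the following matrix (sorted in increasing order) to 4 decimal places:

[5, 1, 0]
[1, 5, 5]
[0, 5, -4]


Since M is real symmetric, all three eigenvalues are real; they are the roots of det(λI − M) = λ³ − (tr M) λ² + s λ − det M, where s is the sum of the principal 2×2 minors.
tr M = 5 + 5 + (-4) = 6.
s = (5·5 − 1²) + (5·(-4) − 0²) + (5·(-4) − 5²) = 24 + (-20) + (-45) = -41.
det M (expand along row 1) = 5·(-45) − 1·(-4) + 0·5 = -221.
Characteristic polynomial: λ³ − 6λ² − 41λ + 221 = 0.
Substitute λ = y + (tr M)/3 = y + 2.000000 to remove the quadratic term: y³ + p·y + q = 0 with p = s − (tr M)²/3 = -53.000000 and q = −2(tr M)³/27 + (tr M)·s/3 − det M = 123.000000.
Three real roots ⇒ use the trigonometric (Viète) form: r = 2√(−p/3) = 8.406347, φ = arccos(3q/(p·r)) = arccos(-0.828215) = 2.546712 rad.
y_k = r·cos(φ/3 − 2πk/3) for k = 0, 1, 2 gives y = 5.554966, 2.686651, -8.241617.
λ_k = y_k + 2.000000 gives λ = 7.5550, 4.6867, -6.2416 (check: the sum is 6.0000 = tr M).

Eigenvalues sorted in increasing order: [-6.2416, 4.6867, 7.5550].


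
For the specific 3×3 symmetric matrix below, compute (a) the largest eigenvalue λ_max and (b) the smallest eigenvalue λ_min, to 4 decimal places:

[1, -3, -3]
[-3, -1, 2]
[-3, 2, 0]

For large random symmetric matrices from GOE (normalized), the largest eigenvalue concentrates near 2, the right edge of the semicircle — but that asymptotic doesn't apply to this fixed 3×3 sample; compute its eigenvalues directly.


Since M is real symmetric, all three eigenvalues are real; they are the roots of det(λI − M) = λ³ − (tr M) λ² + s λ − det M, where s is the sum of the principal 2×2 minors.
tr M = 1 + (-1) + 0 = 0.
s = (1·(-1) − (-3)²) + (1·0 − (-3)²) + ((-1)·0 − 2²) = -10 + (-9) + (-4) = -23.
det M (expand along row 1) = 1·(-4) − (-3)·6 + (-3)·(-9) = 41.
Characteristic polynomial: λ³ − 23λ − 41 = 0.
Substitute λ = y + (tr M)/3 = y + 0.000000 to remove the quadratic term: y³ + p·y + q = 0 with p = s − (tr M)²/3 = -23.000000 and q = −2(tr M)³/27 + (tr M)·s/3 − det M = -41.000000.
Three real roots ⇒ use the trigonometric (Viète) form: r = 2√(−p/3) = 5.537749, φ = arccos(3q/(p·r)) = arccos(0.965704) = 0.262655 rad.
y_k = r·cos(φ/3 − 2πk/3) for k = 0, 1, 2 gives y = 5.516538, -2.338922, -3.177617.
λ_k = y_k + 0.000000 gives λ = 5.5165, -2.3389, -3.1776 (check: the sum is 0.0000 = tr M).

Hence λ_max = 5.5165 and λ_min = -3.1776.


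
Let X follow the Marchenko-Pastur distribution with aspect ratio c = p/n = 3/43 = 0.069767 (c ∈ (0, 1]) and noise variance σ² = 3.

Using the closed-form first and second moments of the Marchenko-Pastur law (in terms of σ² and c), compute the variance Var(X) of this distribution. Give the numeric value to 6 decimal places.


Recall the MP moments m_1 = E[X] = σ² and m_2 = E[X²] = σ⁴ (1 + c).
m_1 = E[X] = σ² = 3, so m_1² = 9.
m_2 = E[X²] = σ⁴ (1 + c) = 9 · (1 + 0.069767) = 9 · 1.069767 = 9.627907.
(Note m_2 − m_1² simplifies to c · σ⁴ = 0.069767 · 9.)

Var(X) = m_2 − m_1² = 9.627907 − 9 = 0.627907.


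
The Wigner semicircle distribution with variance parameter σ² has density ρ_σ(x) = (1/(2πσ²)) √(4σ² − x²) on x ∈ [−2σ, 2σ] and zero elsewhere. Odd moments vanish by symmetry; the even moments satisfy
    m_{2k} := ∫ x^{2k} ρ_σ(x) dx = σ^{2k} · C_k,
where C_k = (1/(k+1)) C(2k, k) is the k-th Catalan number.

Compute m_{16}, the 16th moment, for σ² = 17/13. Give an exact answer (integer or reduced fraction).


By the scaled semicircle moment identity, m_{2k} = σ^{2k} · C_k with k = 8.
C_8 = (1/(k+1)) · C(2k, k) = (1/9) · C(16, 8) = (1/9) · 12870 = 1430.
σ^{2k} = (σ²)^k = (17/13)^8 = 6975757441/815730721.

Therefore m_{16} = σ^{16} · C_8 = (6975757441/815730721) · 1430 = 767333318510/62748517.


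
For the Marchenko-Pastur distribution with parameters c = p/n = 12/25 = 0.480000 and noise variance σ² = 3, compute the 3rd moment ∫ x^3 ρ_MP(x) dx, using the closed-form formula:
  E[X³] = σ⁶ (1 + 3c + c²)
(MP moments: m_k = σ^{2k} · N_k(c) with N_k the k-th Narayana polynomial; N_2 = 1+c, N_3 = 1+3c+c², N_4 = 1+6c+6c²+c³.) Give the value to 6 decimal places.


E[X³] = σ⁶ (1 + 3c + c²) (third MP moment). With σ² = 3 (so σ⁶ = 27) and c = 12/25 = 0.480000: E[X³] = 27 · (1 + 3·0.480000 + (0.480000)²) = 27 · 2.670400.

So E[X^3] = 72.100800.


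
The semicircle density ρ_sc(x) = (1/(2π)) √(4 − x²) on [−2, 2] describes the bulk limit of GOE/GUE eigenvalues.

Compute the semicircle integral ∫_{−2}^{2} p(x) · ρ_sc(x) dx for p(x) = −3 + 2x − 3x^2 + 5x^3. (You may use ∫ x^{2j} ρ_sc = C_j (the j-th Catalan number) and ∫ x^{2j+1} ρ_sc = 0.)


Write p(x) = Σ a_i x^i, split into monomials and integrate each against ρ_sc separately.
Using ∫ x^{2j} ρ_sc = C_j = (1/(j+1)) C(2j, j) (Catalan numbers) and ∫ x^{2j+1} ρ_sc = 0 (odd monomials vanish by symmetry):
  i = 0 (even): a_0 · C_{0} = -3 · 1 = -3
  i = 1 (odd): ∫ x^1 ρ_sc = 0 (vanishes)
  i = 2 (even): a_2 · C_{1} = -3 · 1 = -3
  i = 3 (odd): ∫ x^3 ρ_sc = 0 (vanishes)

Summing the contributions: ∫_{−2}^{2} p(x) ρ_sc(x) dx = (-3) + (-3) = -6.


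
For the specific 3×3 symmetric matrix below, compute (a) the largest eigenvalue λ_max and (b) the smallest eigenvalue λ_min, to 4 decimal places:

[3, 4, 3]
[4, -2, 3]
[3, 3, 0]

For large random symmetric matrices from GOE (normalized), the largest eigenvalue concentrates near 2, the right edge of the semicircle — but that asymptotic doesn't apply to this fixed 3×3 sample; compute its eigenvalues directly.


Since M is real symmetric, all three eigenvalues are real; they are the roots of det(λI − M) = λ³ − (tr M) λ² + s λ − det M, where s is the sum of the principal 2×2 minors.
tr M = 3 + (-2) + 0 = 1.
s = (3·(-2) − 4²) + (3·0 − 3²) + ((-2)·0 − 3²) = -22 + (-9) + (-9) = -40.
det M (expand along row 1) = 3·(-9) − 4·(-9) + 3·18 = 63.
Characteristic polynomial: λ³ − λ² − 40λ − 63 = 0.
Substitute λ = y + (tr M)/3 = y + 0.333333 to remove the quadratic term: y³ + p·y + q = 0 with p = s − (tr M)²/3 = -40.333333 and q = −2(tr M)³/27 + (tr M)·s/3 − det M = -76.407407.
Three real roots ⇒ use the trigonometric (Viète) form: r = 2√(−p/3) = 7.333333, φ = arccos(3q/(p·r)) = arccos(0.774981) = 0.684111 rad.
y_k = r·cos(φ/3 − 2πk/3) for k = 0, 1, 2 gives y = 7.143488, -2.136034, -5.007455.
λ_k = y_k + 0.333333 gives λ = 7.4768, -1.8027, -4.6741 (check: the sum is 1.0000 = tr M).

Hence λ_max = 7.4768 and λ_min = -4.6741.


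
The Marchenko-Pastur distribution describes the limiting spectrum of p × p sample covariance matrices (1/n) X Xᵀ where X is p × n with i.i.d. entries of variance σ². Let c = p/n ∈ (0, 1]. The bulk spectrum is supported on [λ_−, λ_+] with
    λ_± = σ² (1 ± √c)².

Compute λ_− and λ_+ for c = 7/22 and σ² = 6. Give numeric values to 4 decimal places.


c = 7/22 = 0.318182; √c = 0.564076.
λ_− = σ² (1 − √c)² = 6 · (1 − 0.564076)² = 6 · (0.435924)² = 1.140178.
λ_+ = σ² (1 + √c)² = 6 · (1 + 0.564076)² = 6 · (1.564076)² = 14.678004.

Rounded to 4 decimal places: λ_− ≈ 1.1402, λ_+ ≈ 14.6780.


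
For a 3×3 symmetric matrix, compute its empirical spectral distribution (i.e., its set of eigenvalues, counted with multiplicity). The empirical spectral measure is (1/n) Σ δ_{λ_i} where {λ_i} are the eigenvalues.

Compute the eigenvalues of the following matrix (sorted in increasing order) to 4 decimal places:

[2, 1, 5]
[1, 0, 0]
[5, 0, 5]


Since M is real symmetric, all three eigenvalues are real; they are the roots of det(λI − M) = λ³ − (tr M) λ² + s λ − det M, where s is the sum of the principal 2×2 minors.
tr M = 2 + 0 + 5 = 7.
s = (2·0 − 1²) + (2·5 − 5²) + (0·5 − 0²) = -1 + (-15) + 0 = -16.
det M (expand along row 1) = 2·0 − 1·5 + 5·0 = -5.
Characteristic polynomial: λ³ − 7λ² − 16λ + 5 = 0.
Substitute λ = y + (tr M)/3 = y + 2.333333 to remove the quadratic term: y³ + p·y + q = 0 with p = s − (tr M)²/3 = -32.333333 and q = −2(tr M)³/27 + (tr M)·s/3 − det M = -57.740741.
Three real roots ⇒ use the trigonometric (Viète) form: r = 2√(−p/3) = 6.565905, φ = arccos(3q/(p·r)) = arccos(0.815941) = 0.616442 rad.
y_k = r·cos(φ/3 − 2πk/3) for k = 0, 1, 2 gives y = 6.427778, -2.053681, -4.374097.
λ_k = y_k + 2.333333 gives λ = 8.7611, 0.2797, -2.0408 (check: the sum is 7.0000 = tr M).

Eigenvalues sorted in increasing order: [-2.0408, 0.2797, 8.7611].


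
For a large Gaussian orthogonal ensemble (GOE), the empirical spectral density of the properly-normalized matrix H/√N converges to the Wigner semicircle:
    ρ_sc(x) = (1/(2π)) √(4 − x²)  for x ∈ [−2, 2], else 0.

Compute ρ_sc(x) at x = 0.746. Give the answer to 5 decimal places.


ρ_sc(x) = (1/(2π)) √(4 − x²). With x = 0.746:
  4 − x² = 4 − (0.746)² = 4 − 0.556516 = 3.443484.
  √(4 − x²) = 1.855663.
  1/(2π) = 0.159155.
  ρ_sc(0.746) = 0.159155 · 1.855663 = 0.295338.

Rounded to 5 decimal places: ρ_sc(0.746) ≈ 0.29534.


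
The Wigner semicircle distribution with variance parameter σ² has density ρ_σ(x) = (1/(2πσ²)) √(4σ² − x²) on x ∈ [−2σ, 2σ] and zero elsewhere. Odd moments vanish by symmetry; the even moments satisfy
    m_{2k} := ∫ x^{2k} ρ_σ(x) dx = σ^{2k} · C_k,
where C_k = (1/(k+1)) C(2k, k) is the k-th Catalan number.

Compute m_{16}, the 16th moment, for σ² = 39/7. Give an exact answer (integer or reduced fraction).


By the scaled semicircle moment identity, m_{2k} = σ^{2k} · C_k with k = 8.
C_8 = (1/(k+1)) · C(2k, k) = (1/9) · C(16, 8) = (1/9) · 12870 = 1430.
σ^{2k} = (σ²)^k = (39/7)^8 = 5352009260481/5764801.

Therefore m_{16} = σ^{16} · C_8 = (5352009260481/5764801) · 1430 = 7653373242487830/5764801.


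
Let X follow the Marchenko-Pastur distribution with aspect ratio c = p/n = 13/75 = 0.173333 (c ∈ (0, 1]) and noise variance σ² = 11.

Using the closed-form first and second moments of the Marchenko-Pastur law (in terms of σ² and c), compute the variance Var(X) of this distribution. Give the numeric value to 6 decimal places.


Recall the MP moments m_1 = E[X] = σ² and m_2 = E[X²] = σ⁴ (1 + c).
m_1 = E[X] = σ² = 11, so m_1² = 121.
m_2 = E[X²] = σ⁴ (1 + c) = 121 · (1 + 0.173333) = 121 · 1.173333 = 141.973333.
(Note m_2 − m_1² simplifies to c · σ⁴ = 0.173333 · 121.)

Var(X) = m_2 − m_1² = 141.973333 − 121 = 20.973333.


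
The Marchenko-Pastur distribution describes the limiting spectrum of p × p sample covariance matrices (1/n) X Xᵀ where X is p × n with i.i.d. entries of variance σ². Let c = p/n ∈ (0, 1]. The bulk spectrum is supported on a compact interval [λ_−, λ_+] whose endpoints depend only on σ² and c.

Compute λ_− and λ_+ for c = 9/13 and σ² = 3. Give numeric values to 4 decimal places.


c = 9/13 = 0.692308; √c = 0.832050.
λ_− = σ² (1 − √c)² = 3 · (1 − 0.832050)² = 3 · (0.167950)² = 0.084621.
λ_+ = σ² (1 + √c)² = 3 · (1 + 0.832050)² = 3 · (1.832050)² = 10.069225.

Rounded to 4 decimal places: λ_− ≈ 0.0846, λ_+ ≈ 10.0692.


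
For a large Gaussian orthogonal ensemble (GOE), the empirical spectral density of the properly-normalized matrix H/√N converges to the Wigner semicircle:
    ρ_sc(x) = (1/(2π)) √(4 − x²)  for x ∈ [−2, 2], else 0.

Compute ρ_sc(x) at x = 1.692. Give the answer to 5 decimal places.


ρ_sc(x) = (1/(2π)) √(4 − x²). With x = 1.692:
  4 − x² = 4 − (1.692)² = 4 − 2.862864 = 1.137136.
  √(4 − x²) = 1.066366.
  1/(2π) = 0.159155.
  ρ_sc(1.692) = 0.159155 · 1.066366 = 0.169717.

Rounded to 5 decimal places: ρ_sc(1.692) ≈ 0.16972.


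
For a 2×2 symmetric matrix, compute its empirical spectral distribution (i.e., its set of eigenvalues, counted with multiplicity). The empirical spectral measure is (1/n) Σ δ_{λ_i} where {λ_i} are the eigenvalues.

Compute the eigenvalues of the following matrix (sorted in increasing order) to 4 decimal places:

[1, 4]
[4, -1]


Since M is real symmetric, both eigenvalues are real; they are the roots of det(λI − M) = λ² − (tr M) λ + det M.
tr M = 1 + (-1) = 0.
det M = 1·(-1) − 4² = -1 − 16 = -17.
Characteristic polynomial: λ² − 17 = 0.
Discriminant Δ = (tr M)² − 4·det M = 0 − (-68) = 68; √Δ = 8.246211.
λ = (tr M ± √Δ)/2 = (0 ± 8.246211)/2, giving (tr M − √Δ)/2 = -4.1231 and (tr M + √Δ)/2 = 4.1231.

Eigenvalues sorted in increasing order: [-4.1231, 4.1231].


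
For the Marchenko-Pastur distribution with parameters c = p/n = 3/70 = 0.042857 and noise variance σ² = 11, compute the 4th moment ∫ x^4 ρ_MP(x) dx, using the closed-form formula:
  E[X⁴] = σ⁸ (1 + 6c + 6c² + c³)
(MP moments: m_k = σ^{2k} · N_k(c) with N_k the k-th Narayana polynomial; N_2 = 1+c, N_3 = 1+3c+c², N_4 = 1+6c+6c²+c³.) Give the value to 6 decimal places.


E[X⁴] = σ⁸ (1 + 6c + 6c² + c³) (fourth MP moment). With σ² = 11 (so σ⁸ = 14641) and c = 3/70 = 0.042857: E[X⁴] = 14641 · (1 + 6·0.042857 + 6·(0.042857)² + (0.042857)³) = 14641 · 1.268242.

So E[X^4] = 18568.330866.


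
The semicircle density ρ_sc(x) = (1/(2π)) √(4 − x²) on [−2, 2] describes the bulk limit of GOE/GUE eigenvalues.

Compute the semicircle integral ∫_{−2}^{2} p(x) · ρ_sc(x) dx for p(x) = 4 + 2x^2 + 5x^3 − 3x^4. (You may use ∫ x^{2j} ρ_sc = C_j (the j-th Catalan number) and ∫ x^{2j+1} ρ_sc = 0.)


Write p(x) = Σ a_i x^i, split into monomials and integrate each against ρ_sc separately.
Using ∫ x^{2j} ρ_sc = C_j = (1/(j+1)) C(2j, j) (Catalan numbers) and ∫ x^{2j+1} ρ_sc = 0 (odd monomials vanish by symmetry):
  i = 0 (even): a_0 · C_{0} = 4 · 1 = 4
  i = 2 (even): a_2 · C_{1} = 2 · 1 = 2
  i = 3 (odd): ∫ x^3 ρ_sc = 0 (vanishes)
  i = 4 (even): a_4 · C_{2} = -3 · 2 = -6

Summing the contributions: ∫_{−2}^{2} p(x) ρ_sc(x) dx = 4 + 2 + (-6) = 0.


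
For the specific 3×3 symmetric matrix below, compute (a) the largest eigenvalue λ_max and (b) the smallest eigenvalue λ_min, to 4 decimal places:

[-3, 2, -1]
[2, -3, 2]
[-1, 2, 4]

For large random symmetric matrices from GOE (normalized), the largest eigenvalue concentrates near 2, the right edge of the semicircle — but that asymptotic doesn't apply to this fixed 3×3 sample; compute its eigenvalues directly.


Since M is real symmetric, all three eigenvalues are real; they are the roots of det(λI − M) = λ³ − (tr M) λ² + s λ − det M, where s is the sum of the principal 2×2 minors.
tr M = -3 + (-3) + 4 = -2.
s = ((-3)·(-3) − 2²) + ((-3)·4 − (-1)²) + ((-3)·4 − 2²) = 5 + (-13) + (-16) = -24.
det M (expand along row 1) = (-3)·(-16) − 2·10 + (-1)·1 = 27.
Characteristic polynomial: λ³ + 2λ² − 24λ − 27 = 0.
Substitute λ = y + (tr M)/3 = y − 0.666667 to remove the quadratic term: y³ + p·y + q = 0 with p = s − (tr M)²/3 = -25.333333 and q = −2(tr M)³/27 + (tr M)·s/3 − det M = -10.407407.
Three real roots ⇒ use the trigonometric (Viète) form: r = 2√(−p/3) = 5.811865, φ = arccos(3q/(p·r)) = arccos(0.212059) = 1.357115 rad.
y_k = r·cos(φ/3 − 2πk/3) for k = 0, 1, 2 gives y = 5.227267, -0.413612, -4.813655.
λ_k = y_k − 0.666667 gives λ = 4.5606, -1.0803, -5.4803 (check: the sum is -2.0000 = tr M).

Hence λ_max = 4.5606 and λ_min = -5.4803.


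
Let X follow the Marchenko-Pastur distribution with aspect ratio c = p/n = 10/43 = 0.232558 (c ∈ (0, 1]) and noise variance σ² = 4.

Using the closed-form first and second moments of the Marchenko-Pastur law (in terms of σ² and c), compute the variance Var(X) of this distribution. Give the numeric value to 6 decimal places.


Recall the MP moments m_1 = E[X] = σ² and m_2 = E[X²] = σ⁴ (1 + c).
m_1 = E[X] = σ² = 4, so m_1² = 16.
m_2 = E[X²] = σ⁴ (1 + c) = 16 · (1 + 0.232558) = 16 · 1.232558 = 19.720930.
(Note m_2 − m_1² simplifies to c · σ⁴ = 0.232558 · 16.)

Var(X) = m_2 − m_1² = 19.720930 − 16 = 3.720930.


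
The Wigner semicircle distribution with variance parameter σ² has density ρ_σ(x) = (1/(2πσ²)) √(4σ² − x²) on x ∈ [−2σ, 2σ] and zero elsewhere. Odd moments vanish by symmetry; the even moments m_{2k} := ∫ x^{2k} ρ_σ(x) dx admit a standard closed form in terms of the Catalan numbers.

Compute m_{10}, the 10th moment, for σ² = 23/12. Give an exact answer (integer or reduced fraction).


By the scaled semicircle moment identity, m_{2k} = σ^{2k} · C_k with k = 5.
C_5 = (1/(k+1)) · C(2k, k) = (1/6) · C(10, 5) = (1/6) · 252 = 42.
σ^{2k} = (σ²)^k = (23/12)^5 = 6436343/248832.

Therefore m_{10} = σ^{10} · C_5 = (6436343/248832) · 42 = 45054401/41472.


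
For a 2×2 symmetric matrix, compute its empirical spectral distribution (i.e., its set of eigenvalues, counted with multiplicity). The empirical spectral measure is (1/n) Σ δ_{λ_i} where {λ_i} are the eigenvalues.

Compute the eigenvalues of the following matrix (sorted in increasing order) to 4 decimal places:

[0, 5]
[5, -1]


Since M is real symmetric, both eigenvalues are real; they are the roots of det(λI − M) = λ² − (tr M) λ + det M.
tr M = 0 + (-1) = -1.
det M = 0·(-1) − 5² = 0 − 25 = -25.
Characteristic polynomial: λ² + λ − 25 = 0.
Discriminant Δ = (tr M)² − 4·det M = 1 − (-100) = 101; √Δ = 10.049876.
λ = (tr M ± √Δ)/2 = (-1 ± 10.049876)/2, giving (tr M − √Δ)/2 = -5.5249 and (tr M + √Δ)/2 = 4.5249.

Eigenvalues sorted in increasing order: [-5.5249, 4.5249].


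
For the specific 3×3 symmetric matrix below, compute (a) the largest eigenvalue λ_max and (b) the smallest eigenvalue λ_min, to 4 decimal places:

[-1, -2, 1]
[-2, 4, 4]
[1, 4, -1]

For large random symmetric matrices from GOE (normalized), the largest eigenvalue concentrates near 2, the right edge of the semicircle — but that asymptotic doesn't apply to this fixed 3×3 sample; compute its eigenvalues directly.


Since M is real symmetric, all three eigenvalues are real; they are the roots of det(λI − M) = λ³ − (tr M) λ² + s λ − det M, where s is the sum of the principal 2×2 minors.
tr M = -1 + 4 + (-1) = 2.
s = ((-1)·4 − (-2)²) + ((-1)·(-1) − 1²) + (4·(-1) − 4²) = -8 + 0 + (-20) = -28.
det M (expand along row 1) = (-1)·(-20) − (-2)·(-2) + 1·(-12) = 4.
Characteristic polynomial: λ³ − 2λ² − 28λ − 4 = 0.
Substitute λ = y + (tr M)/3 = y + 0.666667 to remove the quadratic term: y³ + p·y + q = 0 with p = s − (tr M)²/3 = -29.333333 and q = −2(tr M)³/27 + (tr M)·s/3 − det M = -23.259259.
Three real roots ⇒ use the trigonometric (Viète) form: r = 2√(−p/3) = 6.253888, φ = arccos(3q/(p·r)) = arccos(0.380369) = 1.180601 rad.
y_k = r·cos(φ/3 − 2πk/3) for k = 0, 1, 2 gives y = 5.775840, -0.811122, -4.964718.
λ_k = y_k + 0.666667 gives λ = 6.4425, -0.1445, -4.2981 (check: the sum is 2.0000 = tr M).

Hence λ_max = 6.4425 and λ_min = -4.2981.


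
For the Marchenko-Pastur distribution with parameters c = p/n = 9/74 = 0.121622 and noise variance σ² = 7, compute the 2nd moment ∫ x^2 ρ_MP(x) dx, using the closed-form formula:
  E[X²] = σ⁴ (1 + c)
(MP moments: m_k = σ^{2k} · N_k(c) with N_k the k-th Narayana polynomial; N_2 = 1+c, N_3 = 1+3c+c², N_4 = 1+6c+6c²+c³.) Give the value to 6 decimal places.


E[X²] = σ⁴ (1 + c) (second MP moment). With σ² = 7 (so σ⁴ = 49) and c = 9/74 = 0.121622: E[X²] = 49 · (1 + 0.121622) = 49 · 1.121622.

So E[X^2] = 54.959459.


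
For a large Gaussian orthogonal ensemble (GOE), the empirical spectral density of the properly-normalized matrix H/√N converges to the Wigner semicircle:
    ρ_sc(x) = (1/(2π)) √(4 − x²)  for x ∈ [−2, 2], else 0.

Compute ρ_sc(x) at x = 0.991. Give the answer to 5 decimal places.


ρ_sc(x) = (1/(2π)) √(4 − x²). With x = 0.991:
  4 − x² = 4 − (0.991)² = 4 − 0.982081 = 3.017919.
  √(4 − x²) = 1.737216.
  1/(2π) = 0.159155.
  ρ_sc(0.991) = 0.159155 · 1.737216 = 0.276486.

Rounded to 5 decimal places: ρ_sc(0.991) ≈ 0.27649.


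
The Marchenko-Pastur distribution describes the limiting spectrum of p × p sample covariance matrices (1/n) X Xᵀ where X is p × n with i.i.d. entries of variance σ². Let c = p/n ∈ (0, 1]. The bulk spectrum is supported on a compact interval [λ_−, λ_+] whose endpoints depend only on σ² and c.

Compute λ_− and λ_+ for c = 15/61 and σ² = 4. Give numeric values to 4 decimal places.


c = 15/61 = 0.245902; √c = 0.495885.
λ_− = σ² (1 − √c)² = 4 · (1 − 0.495885)² = 4 · (0.504115)² = 1.016529.
λ_+ = σ² (1 + √c)² = 4 · (1 + 0.495885)² = 4 · (1.495885)² = 8.950684.

Rounded to 4 decimal places: λ_− ≈ 1.0165, λ_+ ≈ 8.9507.


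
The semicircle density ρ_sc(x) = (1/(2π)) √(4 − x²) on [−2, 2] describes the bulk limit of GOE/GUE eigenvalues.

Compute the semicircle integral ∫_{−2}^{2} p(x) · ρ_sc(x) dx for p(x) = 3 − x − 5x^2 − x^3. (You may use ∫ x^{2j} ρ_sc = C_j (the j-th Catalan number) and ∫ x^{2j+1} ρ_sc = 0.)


Write p(x) = Σ a_i x^i, split into monomials and integrate each against ρ_sc separately.
Using ∫ x^{2j} ρ_sc = C_j = (1/(j+1)) C(2j, j) (Catalan numbers) and ∫ x^{2j+1} ρ_sc = 0 (odd monomials vanish by symmetry):
  i = 0 (even): a_0 · C_{0} = 3 · 1 = 3
  i = 1 (odd): ∫ x^1 ρ_sc = 0 (vanishes)
  i = 2 (even): a_2 · C_{1} = -5 · 1 = -5
  i = 3 (odd): ∫ x^3 ρ_sc = 0 (vanishes)

Summing the contributions: ∫_{−2}^{2} p(x) ρ_sc(x) dx = 3 + (-5) = -2.


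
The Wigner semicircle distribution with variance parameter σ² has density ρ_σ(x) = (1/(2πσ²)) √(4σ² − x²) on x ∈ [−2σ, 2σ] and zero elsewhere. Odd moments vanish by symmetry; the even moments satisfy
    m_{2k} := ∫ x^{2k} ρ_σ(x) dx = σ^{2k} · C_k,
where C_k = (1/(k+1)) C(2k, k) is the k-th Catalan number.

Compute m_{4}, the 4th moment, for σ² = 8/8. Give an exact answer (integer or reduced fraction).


By the scaled semicircle moment identity, m_{2k} = σ^{2k} · C_k with k = 2.
C_2 = (1/(k+1)) · C(2k, k) = (1/3) · C(4, 2) = (1/3) · 6 = 2.
σ^{2k} = (σ²)^k = (8/8)^2 = 1.

Therefore m_{4} = σ^{4} · C_2 = 1 · 2 = 2.


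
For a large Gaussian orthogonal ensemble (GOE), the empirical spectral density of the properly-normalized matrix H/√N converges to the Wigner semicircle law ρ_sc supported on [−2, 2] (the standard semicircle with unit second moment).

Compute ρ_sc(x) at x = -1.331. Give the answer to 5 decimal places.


ρ_sc(x) = (1/(2π)) √(4 − x²). With x = -1.331:
  4 − x² = 4 − (-1.331)² = 4 − 1.771561 = 2.228439.
  √(4 − x²) = 1.492796.
  1/(2π) = 0.159155.
  ρ_sc(-1.331) = 0.159155 · 1.492796 = 0.237586.

Rounded to 5 decimal places: ρ_sc(-1.331) ≈ 0.23759.


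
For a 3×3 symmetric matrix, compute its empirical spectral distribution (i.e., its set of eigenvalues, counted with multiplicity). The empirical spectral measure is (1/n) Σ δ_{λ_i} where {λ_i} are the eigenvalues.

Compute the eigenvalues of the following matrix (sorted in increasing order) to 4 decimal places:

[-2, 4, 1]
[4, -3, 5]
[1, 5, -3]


Since M is real symmetric, all three eigenvalues are real; they are the roots of det(λI − M) = λ³ − (tr M) λ² + s λ − det M, where s is the sum of the principal 2×2 minors.
tr M = -2 + (-3) + (-3) = -8.
s = ((-2)·(-3) − 4²) + ((-2)·(-3) − 1²) + ((-3)·(-3) − 5²) = -10 + 5 + (-16) = -21.
det M (expand along row 1) = (-2)·(-16) − 4·(-17) + 1·23 = 123.
Characteristic polynomial: λ³ + 8λ² − 21λ − 123 = 0.
Substitute λ = y + (tr M)/3 = y − 2.666667 to remove the quadratic term: y³ + p·y + q = 0 with p = s − (tr M)²/3 = -42.333333 and q = −2(tr M)³/27 + (tr M)·s/3 − det M = -29.074074.
Three real roots ⇒ use the trigonometric (Viète) form: r = 2√(−p/3) = 7.512952, φ = arccos(3q/(p·r)) = arccos(0.274242) = 1.292995 rad.
y_k = r·cos(φ/3 − 2πk/3) for k = 0, 1, 2 gives y = 6.825886, -0.694709, -6.131177.
λ_k = y_k − 2.666667 gives λ = 4.1592, -3.3614, -8.7978 (check: the sum is -8.0000 = tr M).

Eigenvalues sorted in increasing order: [-8.7978, -3.3614, 4.1592].


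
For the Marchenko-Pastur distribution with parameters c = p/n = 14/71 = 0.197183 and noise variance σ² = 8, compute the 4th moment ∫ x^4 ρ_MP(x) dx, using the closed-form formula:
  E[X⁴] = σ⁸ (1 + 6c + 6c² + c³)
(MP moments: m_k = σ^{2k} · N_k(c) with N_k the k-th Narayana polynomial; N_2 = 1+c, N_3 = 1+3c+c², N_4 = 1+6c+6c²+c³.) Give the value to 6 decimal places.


E[X⁴] = σ⁸ (1 + 6c + 6c² + c³) (fourth MP moment). With σ² = 8 (so σ⁸ = 4096) and c = 14/71 = 0.197183: E[X⁴] = 4096 · (1 + 6·0.197183 + 6·(0.197183)² + (0.197183)³) = 4096 · 2.424052.

So E[X^4] = 9928.918418.


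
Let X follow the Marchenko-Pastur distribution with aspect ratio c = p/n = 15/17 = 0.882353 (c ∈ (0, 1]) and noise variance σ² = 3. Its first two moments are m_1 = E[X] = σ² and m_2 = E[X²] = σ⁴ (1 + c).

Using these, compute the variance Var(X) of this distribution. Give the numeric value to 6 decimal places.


m_1 = E[X] = σ² = 3, so m_1² = 9.
m_2 = E[X²] = σ⁴ (1 + c) = 9 · (1 + 0.882353) = 9 · 1.882353 = 16.941176.
(Note m_2 − m_1² simplifies to c · σ⁴ = 0.882353 · 9.)

Var(X) = m_2 − m_1² = 16.941176 − 9 = 7.941176.


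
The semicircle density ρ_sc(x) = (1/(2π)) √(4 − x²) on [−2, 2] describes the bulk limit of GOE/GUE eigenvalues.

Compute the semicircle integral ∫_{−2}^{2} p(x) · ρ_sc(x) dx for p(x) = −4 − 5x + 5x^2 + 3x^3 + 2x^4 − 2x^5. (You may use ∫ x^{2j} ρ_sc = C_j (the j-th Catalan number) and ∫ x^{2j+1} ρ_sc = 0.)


Write p(x) = Σ a_i x^i, split into monomials and integrate each against ρ_sc separately.
Using ∫ x^{2j} ρ_sc = C_j = (1/(j+1)) C(2j, j) (Catalan numbers) and ∫ x^{2j+1} ρ_sc = 0 (odd monomials vanish by symmetry):
  i = 0 (even): a_0 · C_{0} = -4 · 1 = -4
  i = 1 (odd): ∫ x^1 ρ_sc = 0 (vanishes)
  i = 2 (even): a_2 · C_{1} = 5 · 1 = 5
  i = 3 (odd): ∫ x^3 ρ_sc = 0 (vanishes)
  i = 4 (even): a_4 · C_{2} = 2 · 2 = 4
  i = 5 (odd): ∫ x^5 ρ_sc = 0 (vanishes)

Summing the contributions: ∫_{−2}^{2} p(x) ρ_sc(x) dx = (-4) + 5 + 4 = 5.


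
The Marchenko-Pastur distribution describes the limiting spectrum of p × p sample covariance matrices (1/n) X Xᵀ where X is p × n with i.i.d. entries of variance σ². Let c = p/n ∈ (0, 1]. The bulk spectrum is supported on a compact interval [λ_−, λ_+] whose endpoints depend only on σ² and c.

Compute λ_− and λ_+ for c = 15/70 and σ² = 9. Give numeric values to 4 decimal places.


c = 15/70 = 0.214286; √c = 0.462910.
λ_− = σ² (1 − √c)² = 9 · (1 − 0.462910)² = 9 · (0.537090)² = 2.596191.
λ_+ = σ² (1 + √c)² = 9 · (1 + 0.462910)² = 9 · (1.462910)² = 19.260952.

Rounded to 4 decimal places: λ_− ≈ 2.5962, λ_+ ≈ 19.2610.


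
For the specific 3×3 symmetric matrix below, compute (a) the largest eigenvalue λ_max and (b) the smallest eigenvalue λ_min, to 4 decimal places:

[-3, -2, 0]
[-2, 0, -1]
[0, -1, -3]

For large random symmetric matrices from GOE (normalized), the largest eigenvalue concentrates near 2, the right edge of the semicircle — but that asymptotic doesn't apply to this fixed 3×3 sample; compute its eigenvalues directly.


Since M is real symmetric, all three eigenvalues are real; they are the roots of det(λI − M) = λ³ − (tr M) λ² + s λ − det M, where s is the sum of the principal 2×2 minors.
tr M = -3 + 0 + (-3) = -6.
s = ((-3)·0 − (-2)²) + ((-3)·(-3) − 0²) + (0·(-3) − (-1)²) = -4 + 9 + (-1) = 4.
det M (expand along row 1) = (-3)·(-1) − (-2)·6 + 0·2 = 15.
Characteristic polynomial: λ³ + 6λ² + 4λ − 15 = 0.
Substitute λ = y + (tr M)/3 = y − 2.000000 to remove the quadratic term: y³ + p·y + q = 0 with p = s − (tr M)²/3 = -8.000000 and q = −2(tr M)³/27 + (tr M)·s/3 − det M = -7.000000.
Three real roots ⇒ use the trigonometric (Viète) form: r = 2√(−p/3) = 3.265986, φ = arccos(3q/(p·r)) = arccos(0.803739) = 0.637244 rad.
y_k = r·cos(φ/3 − 2πk/3) for k = 0, 1, 2 gives y = 3.192582, -1.000000, -2.192582.
λ_k = y_k − 2.000000 gives λ = 1.1926, -3.0000, -4.1926 (check: the sum is -6.0000 = tr M).

Hence λ_max = 1.1926 and λ_min = -4.1926.


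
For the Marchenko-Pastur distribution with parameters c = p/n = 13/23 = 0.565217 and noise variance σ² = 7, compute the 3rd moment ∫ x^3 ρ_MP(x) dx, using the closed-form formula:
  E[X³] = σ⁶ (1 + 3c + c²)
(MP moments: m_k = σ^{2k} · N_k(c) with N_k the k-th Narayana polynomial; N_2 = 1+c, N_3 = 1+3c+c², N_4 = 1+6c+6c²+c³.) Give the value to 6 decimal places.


E[X³] = σ⁶ (1 + 3c + c²) (third MP moment). With σ² = 7 (so σ⁶ = 343) and c = 13/23 = 0.565217: E[X³] = 343 · (1 + 3·0.565217 + (0.565217)²) = 343 · 3.015123.

So E[X^3] = 1034.187146.


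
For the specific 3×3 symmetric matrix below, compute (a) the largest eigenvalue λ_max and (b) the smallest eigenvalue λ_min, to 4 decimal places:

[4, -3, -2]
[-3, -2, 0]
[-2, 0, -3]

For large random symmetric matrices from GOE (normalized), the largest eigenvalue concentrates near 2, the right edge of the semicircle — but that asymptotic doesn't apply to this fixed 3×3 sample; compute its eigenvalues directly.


Since M is real symmetric, all three eigenvalues are real; they are the roots of det(λI − M) = λ³ − (tr M) λ² + s λ − det M, where s is the sum of the principal 2×2 minors.
tr M = 4 + (-2) + (-3) = -1.
s = (4·(-2) − (-3)²) + (4·(-3) − (-2)²) + ((-2)·(-3) − 0²) = -17 + (-16) + 6 = -27.
det M (expand along row 1) = 4·6 − (-3)·9 + (-2)·(-4) = 59.
Characteristic polynomial: λ³ + λ² − 27λ − 59 = 0.
Substitute λ = y + (tr M)/3 = y − 0.333333 to remove the quadratic term: y³ + p·y + q = 0 with p = s − (tr M)²/3 = -27.333333 and q = −2(tr M)³/27 + (tr M)·s/3 − det M = -49.925926.
Three real roots ⇒ use the trigonometric (Viète) form: r = 2√(−p/3) = 6.036923, φ = arccos(3q/(p·r)) = arccos(0.907693) = 0.433042 rad.
y_k = r·cos(φ/3 − 2πk/3) for k = 0, 1, 2 gives y = 5.974139, -2.235021, -3.739119.
λ_k = y_k − 0.333333 gives λ = 5.6408, -2.5684, -4.0725 (check: the sum is -1.0000 = tr M).

Hence λ_max = 5.6408 and λ_min = -4.0725.


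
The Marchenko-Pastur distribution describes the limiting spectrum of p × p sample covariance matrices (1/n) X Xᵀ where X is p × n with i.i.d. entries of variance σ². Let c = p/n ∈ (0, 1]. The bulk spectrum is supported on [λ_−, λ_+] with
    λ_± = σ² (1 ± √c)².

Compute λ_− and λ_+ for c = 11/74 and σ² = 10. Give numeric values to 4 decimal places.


c = 11/74 = 0.148649; √c = 0.385550.
λ_− = σ² (1 − √c)² = 10 · (1 − 0.385550)² = 10 · (0.614450)² = 3.775490.
λ_+ = σ² (1 + √c)² = 10 · (1 + 0.385550)² = 10 · (1.385550)² = 19.197482.

Rounded to 4 decimal places: λ_− ≈ 3.7755, λ_+ ≈ 19.1975.


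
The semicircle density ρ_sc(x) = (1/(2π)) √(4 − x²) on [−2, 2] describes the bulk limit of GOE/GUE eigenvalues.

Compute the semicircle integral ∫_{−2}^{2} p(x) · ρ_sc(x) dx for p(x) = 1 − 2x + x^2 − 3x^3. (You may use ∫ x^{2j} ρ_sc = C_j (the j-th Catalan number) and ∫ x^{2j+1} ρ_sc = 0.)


Write p(x) = Σ a_i x^i, split into monomials and integrate each against ρ_sc separately.
Using ∫ x^{2j} ρ_sc = C_j = (1/(j+1)) C(2j, j) (Catalan numbers) and ∫ x^{2j+1} ρ_sc = 0 (odd monomials vanish by symmetry):
  i = 0 (even): a_0 · C_{0} = 1 · 1 = 1
  i = 1 (odd): ∫ x^1 ρ_sc = 0 (vanishes)
  i = 2 (even): a_2 · C_{1} = 1 · 1 = 1
  i = 3 (odd): ∫ x^3 ρ_sc = 0 (vanishes)

Summing the contributions: ∫_{−2}^{2} p(x) ρ_sc(x) dx = 1 + 1 = 2.


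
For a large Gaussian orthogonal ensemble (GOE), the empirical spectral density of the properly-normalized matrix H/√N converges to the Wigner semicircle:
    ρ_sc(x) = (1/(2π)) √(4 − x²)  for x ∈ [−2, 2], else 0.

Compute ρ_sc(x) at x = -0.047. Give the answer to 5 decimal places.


ρ_sc(x) = (1/(2π)) √(4 − x²). With x = -0.047:
  4 − x² = 4 − (-0.047)² = 4 − 0.002209 = 3.997791.
  √(4 − x²) = 1.999448.
  1/(2π) = 0.159155.
  ρ_sc(-0.047) = 0.159155 · 1.999448 = 0.318222.

Rounded to 5 decimal places: ρ_sc(-0.047) ≈ 0.31822.
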